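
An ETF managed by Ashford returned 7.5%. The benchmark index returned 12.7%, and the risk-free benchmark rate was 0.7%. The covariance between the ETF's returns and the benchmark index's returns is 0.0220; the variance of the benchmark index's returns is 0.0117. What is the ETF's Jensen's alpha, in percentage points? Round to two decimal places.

β = Cov / Var = 0.0220 / 0.0117 = 1.8803
E[R] = Rf + β(Rm − Rf) = 0.7% + 1.8803 × (12.7% − 0.7%) = 23.2636%
α = Rp − E[R] = 7.5% − 23.2636% = -15.7636

-15.76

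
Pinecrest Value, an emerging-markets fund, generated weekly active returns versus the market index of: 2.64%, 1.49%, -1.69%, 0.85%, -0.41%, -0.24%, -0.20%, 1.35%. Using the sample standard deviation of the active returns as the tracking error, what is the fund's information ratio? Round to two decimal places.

0.35

r̄ = (2.64 + 1.49 − 1.69 + 0.85 − 0.41 − 0.24 − 0.2 + 1.35) / 8 = 0.4738%
Sample std dev = √[13.0610 / 7] = 1.3660%
IR = r̄ / tracking error = 0.4738 / 1.3660 = 0.3469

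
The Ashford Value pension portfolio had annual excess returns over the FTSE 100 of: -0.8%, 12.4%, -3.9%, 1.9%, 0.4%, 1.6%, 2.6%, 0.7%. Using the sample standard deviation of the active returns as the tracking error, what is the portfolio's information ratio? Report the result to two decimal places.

0.40

μ = (-0.8 + 12.4 − 3.9 + 1.9 + 0.4 + 1.6 + 2.6 + 0.7) / 8 = 1.8625%
Σ(r − μ)² = (-0.8 − 1.8625)² + (12.4 − 1.8625)² + (-3.9 − 1.8625)² + … = 155.4388
sample σ = √(155.4388 / 7) = √22.2055 = 4.7123%
IR = μ / tracking error = 1.8625 / 4.7123 = 0.3952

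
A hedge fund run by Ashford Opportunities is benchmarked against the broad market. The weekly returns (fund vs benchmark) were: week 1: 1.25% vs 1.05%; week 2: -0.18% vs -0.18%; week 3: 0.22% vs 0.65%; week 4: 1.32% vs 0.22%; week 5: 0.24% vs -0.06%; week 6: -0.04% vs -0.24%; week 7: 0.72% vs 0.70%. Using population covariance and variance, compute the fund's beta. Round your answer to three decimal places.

r̄p = 0.5043%,  r̄m = 0.3057%
Cov = Σ(rp − r̄p)(rm − r̄m) / 7 = 0.1712
Var(rm) = Σ(rm − r̄m)² / 7 = 0.2147
β = Cov / Var = 0.1712 / 0.2147 = 0.7974

0.797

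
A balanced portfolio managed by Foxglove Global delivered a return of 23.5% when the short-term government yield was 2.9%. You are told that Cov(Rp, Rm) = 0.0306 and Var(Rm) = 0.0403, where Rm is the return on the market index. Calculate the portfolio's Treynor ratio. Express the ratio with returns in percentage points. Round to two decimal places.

β = Cov / Var = 0.0306 / 0.0403 = 0.7593
Treynor = (Rp − Rf) / β = (23.5% − 2.9%) / 0.7593 = 20.60 / 0.7593 = 27.1303

27.13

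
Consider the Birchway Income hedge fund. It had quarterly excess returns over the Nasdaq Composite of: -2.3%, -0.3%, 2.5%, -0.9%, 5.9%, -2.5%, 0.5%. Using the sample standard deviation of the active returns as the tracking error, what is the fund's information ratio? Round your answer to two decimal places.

0.14

Mean return μ = 2.90 / 7 = 0.4143%
Σ(r − μ)² = 52.5486; sample σ = √(52.5486/6) = 2.9594%
IR = μ / tracking error = 0.4143 / 2.9594 = 0.1400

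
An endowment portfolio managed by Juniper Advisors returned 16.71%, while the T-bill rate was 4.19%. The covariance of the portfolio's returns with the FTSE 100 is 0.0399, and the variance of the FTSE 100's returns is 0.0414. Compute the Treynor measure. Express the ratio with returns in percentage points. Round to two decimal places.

β = Cov / Var = 0.0399 / 0.0414 = 0.9638
Treynor = (Rp − Rf) / β = (16.71% − 4.19%) / 0.9638 = 12.52 / 0.9638 = 12.9902

12.99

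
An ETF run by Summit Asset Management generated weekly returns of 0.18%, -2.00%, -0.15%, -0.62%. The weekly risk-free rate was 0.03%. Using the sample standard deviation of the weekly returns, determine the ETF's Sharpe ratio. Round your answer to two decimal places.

r̄ = (0.18 − 2 − 0.15 − 0.62) / 4 = -0.6475%
Σ(r − r̄)² = (0.18 − (-0.6475))² + (-2 − (-0.6475))² + … = 2.7623
σ = √[2.7623 / 3] = 0.9596%
Sharpe = (r̄ − rf) / σ = (-0.6475 − 0.03) / 0.9596 = -0.6775 / 0.9596 = -0.7060

-0.71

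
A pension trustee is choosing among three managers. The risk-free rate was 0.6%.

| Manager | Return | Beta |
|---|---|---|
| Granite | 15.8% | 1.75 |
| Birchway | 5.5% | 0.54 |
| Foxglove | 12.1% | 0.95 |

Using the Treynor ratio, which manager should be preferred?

Foxglove

Granite: Treynor = (15.8% − 0.6%) / 1.75 = 8.686
Birchway: Treynor = (5.5% − 0.6%) / 0.54 = 9.074
Foxglove: Treynor = (12.1% − 0.6%) / 0.95 = 12.105
Highest: Foxglove (12.105).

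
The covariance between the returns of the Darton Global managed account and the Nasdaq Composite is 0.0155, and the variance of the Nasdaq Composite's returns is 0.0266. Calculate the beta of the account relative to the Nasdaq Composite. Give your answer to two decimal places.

0.58

β = Cov(Rp, Rm) / Var(Rm) = 0.0155 / 0.0266 = 0.5827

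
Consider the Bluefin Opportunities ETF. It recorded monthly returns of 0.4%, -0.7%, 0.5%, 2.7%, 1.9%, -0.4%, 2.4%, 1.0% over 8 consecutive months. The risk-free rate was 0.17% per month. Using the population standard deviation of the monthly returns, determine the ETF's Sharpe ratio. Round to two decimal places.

Mean return μ = 7.80 / 8 = 0.9750%
Population std dev = √[11.1150 / 8] = 1.1787%
Sharpe = (μ − rf) / σ = (0.9750 − 0.17) / 1.1787 = 0.8050 / 1.1787 = 0.6830

0.68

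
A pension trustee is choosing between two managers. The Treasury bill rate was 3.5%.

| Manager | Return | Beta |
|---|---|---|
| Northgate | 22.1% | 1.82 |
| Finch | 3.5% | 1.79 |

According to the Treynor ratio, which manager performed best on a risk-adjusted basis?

Northgate: Treynor = (22.1% − 3.5%) / 1.82 = 10.220
Finch: Treynor = (3.5% − 3.5%) / 1.79 = 0.000
Highest: Northgate (10.220).

Northgate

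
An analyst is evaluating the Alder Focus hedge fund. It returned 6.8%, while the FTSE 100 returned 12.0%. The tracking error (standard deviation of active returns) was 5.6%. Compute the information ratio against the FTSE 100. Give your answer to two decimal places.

-0.93

IR = (Rp − Rb) / TE = (6.8% − 12.0%) / 5.6% = -5.20% / 5.6% = -0.9286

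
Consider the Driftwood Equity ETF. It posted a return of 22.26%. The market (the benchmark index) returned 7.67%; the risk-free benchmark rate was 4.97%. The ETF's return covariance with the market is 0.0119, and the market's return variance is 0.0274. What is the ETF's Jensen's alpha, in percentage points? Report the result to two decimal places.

16.12

β = Cov / Var = 0.0119 / 0.0274 = 0.4343
E[R] = Rf + β(Rm − Rf) = 4.97% + 0.4343 × (7.67% − 4.97%) = 6.1426%
α = Rp − E[R] = 22.26% − 6.1426% = 16.1174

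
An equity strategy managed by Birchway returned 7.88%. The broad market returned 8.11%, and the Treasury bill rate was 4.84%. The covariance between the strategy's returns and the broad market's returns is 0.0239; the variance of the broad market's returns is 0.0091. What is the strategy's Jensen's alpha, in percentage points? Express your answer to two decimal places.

-5.55

β = Cov / Var = 0.0239 / 0.0091 = 2.6264
E[R] = Rf + β(Rm − Rf) = 4.84% + 2.6264 × (8.11% − 4.84%) = 13.4283%
α = Rp − E[R] = 7.88% − 13.4283% = -5.5483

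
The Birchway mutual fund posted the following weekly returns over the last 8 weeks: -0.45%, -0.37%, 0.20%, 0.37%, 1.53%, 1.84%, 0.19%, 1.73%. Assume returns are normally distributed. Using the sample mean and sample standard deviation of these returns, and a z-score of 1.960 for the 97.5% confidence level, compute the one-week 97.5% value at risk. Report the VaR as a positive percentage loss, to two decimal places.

μ = (-0.45 − 0.37 + 0.2 + 0.37 + 1.53 + 1.84 + 0.19 + 1.73) / 8 = 0.6300%
Σ(r − μ)² = (-0.45 − 0.6300)² + (-0.37 − 0.6300)² + (0.2 − 0.6300)² + … = 6.0966
sample σ = √(6.0966 / 7) = √0.8709 = 0.9332%
VaR = −(μ − z·σ) = −(0.6300 − 1.960 × 0.9332) = −(-1.1991) = 1.1991%

1.20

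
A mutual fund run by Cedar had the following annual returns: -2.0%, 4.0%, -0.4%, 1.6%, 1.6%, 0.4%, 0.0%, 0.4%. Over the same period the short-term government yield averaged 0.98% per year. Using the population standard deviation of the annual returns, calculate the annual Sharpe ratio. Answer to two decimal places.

-0.17

Mean return r̄ = 5.60 / 8 = 0.7000%
Σ(r − r̄)² = 21.6800; population σ = √(21.6800/8) = 1.6462%
Sharpe = (r̄ − rf) / σ = (0.7000 − 0.98) / 1.6462 = -0.2800 / 1.6462 = -0.1701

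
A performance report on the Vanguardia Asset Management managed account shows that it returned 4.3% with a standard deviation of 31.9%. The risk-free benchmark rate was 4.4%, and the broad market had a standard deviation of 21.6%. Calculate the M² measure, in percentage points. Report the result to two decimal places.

Sharpe = (Rp − Rf) / σp = (4.3% − 4.4%) / 31.9% = -0.0031
M² = Rf + Sharpe × σm = 4.4% + -0.0031 × 21.6% = 4.3330%

4.33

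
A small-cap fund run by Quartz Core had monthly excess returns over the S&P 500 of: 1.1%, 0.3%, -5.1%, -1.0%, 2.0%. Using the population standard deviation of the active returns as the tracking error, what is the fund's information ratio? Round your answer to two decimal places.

-0.22

r̄ = (1.1 + 0.3 − 5.1 − 1 + 2) / 5 = -2.70 / 5 = -0.5400%
Population std dev = √[30.8520 / 5] = 2.4840%
IR = r̄ / tracking error = -0.5400 / 2.4840 = -0.2174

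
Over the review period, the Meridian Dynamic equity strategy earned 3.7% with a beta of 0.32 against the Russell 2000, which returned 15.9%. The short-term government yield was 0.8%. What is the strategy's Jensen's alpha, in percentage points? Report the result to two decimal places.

CAPM expected return = Rf + β(Rm − Rf) = 0.8% + 0.32 × (15.9% − 0.8%) = 0.8 + 0.32 × 15.10 = 5.6320%
Jensen's α = Rp − E[R] = 3.7% − 5.6320% = -1.9320

-1.93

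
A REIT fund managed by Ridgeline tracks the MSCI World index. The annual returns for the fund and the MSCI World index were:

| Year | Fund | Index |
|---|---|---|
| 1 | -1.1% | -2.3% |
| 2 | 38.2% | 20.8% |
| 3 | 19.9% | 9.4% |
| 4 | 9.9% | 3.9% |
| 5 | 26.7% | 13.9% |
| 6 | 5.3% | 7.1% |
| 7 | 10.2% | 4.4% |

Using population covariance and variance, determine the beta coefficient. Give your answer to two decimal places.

1.74

r̄p = 15.5857%,  r̄m = 8.1714%
Cov = Σ(rp − r̄p)(rm − r̄m) / 7 = 83.5567
Var(rm) = Σ(rm − r̄m)² / 7 = 48.1535
β = Cov / Var = 83.5567 / 48.1535 = 1.7352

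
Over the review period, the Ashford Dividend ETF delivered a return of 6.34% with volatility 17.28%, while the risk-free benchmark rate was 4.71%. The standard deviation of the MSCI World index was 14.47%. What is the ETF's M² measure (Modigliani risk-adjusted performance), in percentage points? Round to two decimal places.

Sharpe = (Rp − Rf) / σp = (6.34% − 4.71%) / 17.28% = 0.0943
M² = Rf + Sharpe × σm = 4.71% + 0.0943 × 14.47% = 6.0745%

6.07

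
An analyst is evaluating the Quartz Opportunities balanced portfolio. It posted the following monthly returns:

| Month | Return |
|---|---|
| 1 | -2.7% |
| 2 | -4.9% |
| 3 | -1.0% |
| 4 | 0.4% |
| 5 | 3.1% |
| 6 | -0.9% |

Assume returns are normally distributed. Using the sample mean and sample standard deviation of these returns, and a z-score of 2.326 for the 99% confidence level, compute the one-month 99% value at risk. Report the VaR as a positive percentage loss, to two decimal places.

r̄ = (-2.7 − 4.9 − 1 + 0.4 + 3.1 − 0.9) / 6 = -6.00 / 6 = -1.0000%
Sample σ = √[Σ(r − r̄)² / 5] = √[36.8800 / 5] = √7.3760 = 2.7159%
VaR = −(r̄ − z·σ) = −(-1.0000 − 2.326 × 2.7159) = −(-7.3172) = 7.3172%

7.32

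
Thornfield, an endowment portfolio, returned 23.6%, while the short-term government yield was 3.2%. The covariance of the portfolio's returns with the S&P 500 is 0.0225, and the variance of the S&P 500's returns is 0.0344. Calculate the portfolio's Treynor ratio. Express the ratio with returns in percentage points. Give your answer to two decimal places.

31.19

β = Cov / Var = 0.0225 / 0.0344 = 0.6541
Treynor = (Rp − Rf) / β = (23.6% − 3.2%) / 0.6541 = 20.40 / 0.6541 = 31.1879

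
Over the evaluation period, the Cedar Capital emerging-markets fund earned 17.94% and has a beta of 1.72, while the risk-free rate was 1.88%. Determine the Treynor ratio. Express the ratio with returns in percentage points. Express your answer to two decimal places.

Treynor = (Rp − Rf) / β = (17.94% − 1.88%) / 1.72 = 16.06 / 1.72 = 9.3372

9.34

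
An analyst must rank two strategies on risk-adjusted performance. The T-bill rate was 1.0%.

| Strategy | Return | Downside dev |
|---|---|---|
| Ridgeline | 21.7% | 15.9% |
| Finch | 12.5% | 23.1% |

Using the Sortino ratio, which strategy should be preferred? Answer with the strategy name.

Ridgeline: Sortino ratio = (21.7% − 1.0%) / 15.9% = 1.302
Finch: Sortino ratio = (12.5% − 1.0%) / 23.1% = 0.498
Highest: Ridgeline (1.302).

Ridgeline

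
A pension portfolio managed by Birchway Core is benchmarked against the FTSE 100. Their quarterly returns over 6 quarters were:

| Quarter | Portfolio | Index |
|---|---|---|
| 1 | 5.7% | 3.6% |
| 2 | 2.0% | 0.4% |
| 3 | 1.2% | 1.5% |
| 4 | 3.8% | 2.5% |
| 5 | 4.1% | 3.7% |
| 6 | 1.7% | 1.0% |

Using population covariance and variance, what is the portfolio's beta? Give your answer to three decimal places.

1.096

r̄p = 3.0833%,  r̄m = 2.1167%
Cov = Σ(rp − r̄p)(rm − r̄m) / 6 = 1.7219
Var(rm) = Σ(rm − r̄m)² / 6 = 1.5714
β = Cov / Var = 1.7219 / 1.5714 = 1.0958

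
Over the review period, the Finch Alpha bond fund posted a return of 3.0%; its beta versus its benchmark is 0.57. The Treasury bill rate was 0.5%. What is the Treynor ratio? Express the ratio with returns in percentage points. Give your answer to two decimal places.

Treynor = (Rp − Rf) / β = (3.0% − 0.5%) / 0.57 = 2.50 / 0.57 = 4.3860

4.39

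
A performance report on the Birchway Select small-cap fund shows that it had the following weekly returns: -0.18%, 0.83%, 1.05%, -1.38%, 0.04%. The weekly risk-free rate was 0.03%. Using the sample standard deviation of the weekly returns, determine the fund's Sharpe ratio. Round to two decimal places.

Mean return r̄ = 0.360 / 5 = 0.0720%
Σ(r − r̄)² = (-0.18 − 0.0720)² + (0.83 − 0.0720)² + (1.05 − 0.0720)² + … = 3.7039
sample σ = √(3.7039 / 4) = √0.9260 = 0.9623%
Sharpe = (r̄ − rf) / σ = (0.0720 − 0.03) / 0.9623 = 0.0420 / 0.9623 = 0.0436

0.04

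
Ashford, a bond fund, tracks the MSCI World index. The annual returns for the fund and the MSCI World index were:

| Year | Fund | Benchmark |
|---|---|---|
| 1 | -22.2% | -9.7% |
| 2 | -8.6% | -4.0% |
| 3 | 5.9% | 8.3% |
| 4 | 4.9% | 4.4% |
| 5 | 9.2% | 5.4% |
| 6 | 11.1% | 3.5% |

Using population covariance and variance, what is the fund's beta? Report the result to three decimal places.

r̄p = 0.0500%,  r̄m = 1.3167%
Cov = Σ(rp − r̄p)(rm − r̄m) / 6 = 68.0675
Var(rm) = Σ(rm − r̄m)² / 6 = 38.2247
β = Cov / Var = 68.0675 / 38.2247 = 1.7807

1.781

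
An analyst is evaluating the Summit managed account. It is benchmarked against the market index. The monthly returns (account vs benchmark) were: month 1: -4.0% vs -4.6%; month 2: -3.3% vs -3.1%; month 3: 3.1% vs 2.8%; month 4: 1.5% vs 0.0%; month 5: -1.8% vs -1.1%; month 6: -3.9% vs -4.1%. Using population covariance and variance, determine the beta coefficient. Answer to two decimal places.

1.04

r̄p = -1.4000%,  r̄m = -1.6833%
Cov = Σ(rp − r̄p)(rm − r̄m) / 6 = 6.8567
Var(rm) = Σ(rm − r̄m)² / 6 = 6.6047
β = Cov / Var = 6.8567 / 6.6047 = 1.0382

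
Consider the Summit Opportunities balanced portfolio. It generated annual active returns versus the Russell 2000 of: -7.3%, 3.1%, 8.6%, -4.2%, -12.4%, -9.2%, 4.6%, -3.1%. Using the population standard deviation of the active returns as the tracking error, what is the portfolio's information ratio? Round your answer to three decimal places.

-0.364

Mean return r̄ = -19.90 / 8 = -2.4875%
Population σ = √[Σ(r − r̄)² / 8] = √[374.1688 / 8] = √46.7711 = 6.8389%
IR = r̄ / tracking error = -2.4875 / 6.8389 = -0.3637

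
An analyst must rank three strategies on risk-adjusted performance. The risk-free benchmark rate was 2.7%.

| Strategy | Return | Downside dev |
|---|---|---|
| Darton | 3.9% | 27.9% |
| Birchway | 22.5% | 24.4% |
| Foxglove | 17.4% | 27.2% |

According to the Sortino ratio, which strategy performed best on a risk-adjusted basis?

Birchway

Darton: Sortino ratio = (3.9% − 2.7%) / 27.9% = 0.043
Birchway: Sortino ratio = (22.5% − 2.7%) / 24.4% = 0.811
Foxglove: Sortino ratio = (17.4% − 2.7%) / 27.2% = 0.540
Highest: Birchway (0.811).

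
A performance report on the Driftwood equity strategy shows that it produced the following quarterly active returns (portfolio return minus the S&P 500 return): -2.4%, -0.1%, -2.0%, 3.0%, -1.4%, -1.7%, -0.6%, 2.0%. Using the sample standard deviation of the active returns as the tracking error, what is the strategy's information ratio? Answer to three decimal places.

Mean return r̄ = -3.20 / 8 = -0.4000%
Sample σ = √[Σ(r − r̄)² / 7] = √[26.7000 / 7] = √3.8143 = 1.9530%
IR = r̄ / tracking error = -0.4000 / 1.9530 = -0.2048

-0.205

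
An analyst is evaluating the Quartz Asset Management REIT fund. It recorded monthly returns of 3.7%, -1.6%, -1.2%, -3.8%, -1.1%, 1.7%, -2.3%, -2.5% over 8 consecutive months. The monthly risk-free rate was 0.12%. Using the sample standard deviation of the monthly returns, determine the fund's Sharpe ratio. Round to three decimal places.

r̄ = (3.7 − 1.6 − 1.2 − 3.8 − 1.1 + 1.7 − 2.3 − 2.5) / 8 = -7.10 / 8 = -0.8875%
Σ(r − r̄)² = (3.7 − (-0.8875))² + (-1.6 − (-0.8875))² + (-1.2 − (-0.8875))² + … = 41.4688
σ = √[41.4688 / 7] = 2.4340%
Sharpe = (r̄ − rf) / σ = (-0.8875 − 0.12) / 2.4340 = -1.0075 / 2.4340 = -0.4139

-0.414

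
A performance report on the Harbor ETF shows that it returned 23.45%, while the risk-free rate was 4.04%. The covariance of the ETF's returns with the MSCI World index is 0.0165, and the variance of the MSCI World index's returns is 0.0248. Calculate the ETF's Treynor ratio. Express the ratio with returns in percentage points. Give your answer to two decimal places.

β = Cov / Var = 0.0165 / 0.0248 = 0.6653
Treynor = (Rp − Rf) / β = (23.45% − 4.04%) / 0.6653 = 19.41 / 0.6653 = 29.1748

29.17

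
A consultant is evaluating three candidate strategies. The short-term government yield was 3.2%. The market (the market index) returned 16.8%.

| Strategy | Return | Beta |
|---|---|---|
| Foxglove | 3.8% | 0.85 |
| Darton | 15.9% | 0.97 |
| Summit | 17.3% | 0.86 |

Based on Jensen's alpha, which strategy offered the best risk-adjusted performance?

Summit

Foxglove: α = 3.8% − [3.2% + 0.85 × (16.8% − 3.2%)] = -10.960
Darton: α = 15.9% − [3.2% + 0.97 × (16.8% − 3.2%)] = -0.492
Summit: α = 17.3% − [3.2% + 0.86 × (16.8% − 3.2%)] = 2.404
Highest: Summit (2.404).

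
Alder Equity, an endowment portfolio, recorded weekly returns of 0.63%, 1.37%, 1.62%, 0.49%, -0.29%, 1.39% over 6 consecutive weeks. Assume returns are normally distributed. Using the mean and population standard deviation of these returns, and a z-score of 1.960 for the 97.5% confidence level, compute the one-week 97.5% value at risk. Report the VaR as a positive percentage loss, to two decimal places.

0.43

Mean return μ = 5.210 / 6 = 0.8683%
Σ(r − μ)² = (0.63 − 0.8683)² + (1.37 − 0.8683)² + … = 2.6305
σ = √[2.6305 / 6] = 0.6621%
VaR = −(μ − z·σ) = −(0.8683 − 1.960 × 0.6621) = −(-0.4294) = 0.4294%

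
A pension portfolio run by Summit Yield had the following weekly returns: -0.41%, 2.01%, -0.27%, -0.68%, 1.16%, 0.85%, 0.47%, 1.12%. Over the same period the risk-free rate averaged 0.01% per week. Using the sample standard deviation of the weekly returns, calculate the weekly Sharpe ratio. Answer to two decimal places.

r̄ = (-0.41 + 2.01 − 0.27 − 0.68 + 1.16 + 0.85 + 0.47 + 1.12) / 8 = 0.5313%
Σ(r − r̄)² = (-0.41 − 0.5313)² + (2.01 − 0.5313)² + … = 6.0291
σ = √[6.0291 / 7] = 0.9281%
Sharpe = (r̄ − rf) / σ = (0.5313 − 0.01) / 0.9281 = 0.5213 / 0.9281 = 0.5617

0.56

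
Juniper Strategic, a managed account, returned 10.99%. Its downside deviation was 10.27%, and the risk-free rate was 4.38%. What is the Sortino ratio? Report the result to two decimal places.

0.64

Sortino = (Rp − Rf) / σd = (10.99% − 4.38%) / 10.27% = 6.61% / 10.27% = 0.6436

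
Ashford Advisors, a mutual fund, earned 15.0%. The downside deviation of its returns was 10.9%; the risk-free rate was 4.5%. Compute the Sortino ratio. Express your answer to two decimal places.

Sortino = (Rp − Rf) / σd = (15.0% − 4.5%) / 10.9% = 10.50% / 10.9% = 0.9633

0.96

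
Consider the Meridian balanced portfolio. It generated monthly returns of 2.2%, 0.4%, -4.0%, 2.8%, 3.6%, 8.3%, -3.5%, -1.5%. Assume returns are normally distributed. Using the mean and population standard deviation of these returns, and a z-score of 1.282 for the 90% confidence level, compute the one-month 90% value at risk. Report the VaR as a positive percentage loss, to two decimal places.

3.86

Mean return μ = 8.30 / 8 = 1.0375%
Population σ = √[Σ(r − μ)² / 8] = √[116.5788 / 8] = √14.5724 = 3.8174%
VaR = −(μ − z·σ) = −(1.0375 − 1.282 × 3.8174) = −(-3.8564) = 3.8564%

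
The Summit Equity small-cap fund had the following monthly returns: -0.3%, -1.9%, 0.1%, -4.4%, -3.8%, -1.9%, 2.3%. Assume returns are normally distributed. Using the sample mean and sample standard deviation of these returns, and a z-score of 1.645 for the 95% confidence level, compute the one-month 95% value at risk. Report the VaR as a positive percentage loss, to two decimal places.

Mean return μ = -9.90 / 7 = -1.4143%
Σ(r − μ)² = (-0.3 − (-1.4143))² + (-1.9 − (-1.4143))² + … = 32.4086
σ = √[32.4086 / 6] = 2.3241%
VaR = −(μ − z·σ) = −(-1.4143 − 1.645 × 2.3241) = −(-5.2374) = 5.2374%

5.24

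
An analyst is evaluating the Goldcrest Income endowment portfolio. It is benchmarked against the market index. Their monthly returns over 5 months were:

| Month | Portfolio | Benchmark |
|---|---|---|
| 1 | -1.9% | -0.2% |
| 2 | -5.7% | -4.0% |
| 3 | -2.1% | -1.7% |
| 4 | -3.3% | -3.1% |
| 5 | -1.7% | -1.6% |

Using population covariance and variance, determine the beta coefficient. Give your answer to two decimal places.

r̄p = -2.9400%,  r̄m = -2.1200%
Cov = Σ(rp − r̄p)(rm − r̄m) / 5 = 1.7072
Var(rm) = Σ(rm − r̄m)² / 5 = 1.7256
β = Cov / Var = 1.7072 / 1.7256 = 0.9893

0.99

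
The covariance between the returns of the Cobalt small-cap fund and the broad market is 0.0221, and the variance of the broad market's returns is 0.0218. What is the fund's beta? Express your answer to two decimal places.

1.01

β = Cov(Rp, Rm) / Var(Rm) = 0.0221 / 0.0218 = 1.0138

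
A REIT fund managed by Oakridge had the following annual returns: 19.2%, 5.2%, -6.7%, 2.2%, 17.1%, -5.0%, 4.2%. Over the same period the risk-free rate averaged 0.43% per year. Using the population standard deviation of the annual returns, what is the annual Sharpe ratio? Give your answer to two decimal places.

0.52

Mean return μ = 36.20 / 7 = 5.1714%
Population σ = √[Σ(r − μ)² / 7] = √[593.2543 / 7] = √84.7506 = 9.2060%
Sharpe = (μ − rf) / σ = (5.1714 − 0.43) / 9.2060 = 4.7414 / 9.2060 = 0.5150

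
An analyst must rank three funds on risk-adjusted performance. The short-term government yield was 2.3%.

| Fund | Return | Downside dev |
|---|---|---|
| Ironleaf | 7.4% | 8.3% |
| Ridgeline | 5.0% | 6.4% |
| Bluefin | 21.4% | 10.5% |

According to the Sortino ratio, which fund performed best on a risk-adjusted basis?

Ironleaf: Sortino ratio = (7.4% − 2.3%) / 8.3% = 0.614
Ridgeline: Sortino ratio = (5.0% − 2.3%) / 6.4% = 0.422
Bluefin: Sortino ratio = (21.4% − 2.3%) / 10.5% = 1.819
Highest: Bluefin (1.819).

Bluefin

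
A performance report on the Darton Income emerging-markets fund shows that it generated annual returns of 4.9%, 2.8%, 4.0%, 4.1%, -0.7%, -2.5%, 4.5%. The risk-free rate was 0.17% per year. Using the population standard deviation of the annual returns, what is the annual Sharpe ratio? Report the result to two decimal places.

0.85

Mean return r̄ = 17.10 / 7 = 2.4429%
Σ(r − r̄)² = (4.9 − 2.4429)² + (2.8 − 2.4429)² + (4 − 2.4429)² + … = 49.8771
σ = √[49.8771 / 7] = 2.6693%
Sharpe = (r̄ − rf) / σ = (2.4429 − 0.17) / 2.6693 = 2.2729 / 2.6693 = 0.8515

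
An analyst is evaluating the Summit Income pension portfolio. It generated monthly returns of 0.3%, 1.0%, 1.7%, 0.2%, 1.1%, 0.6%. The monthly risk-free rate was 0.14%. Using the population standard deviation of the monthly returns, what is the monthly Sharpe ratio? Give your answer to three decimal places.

r̄ = (0.3 + 1 + 1.7 + 0.2 + 1.1 + 0.6) / 6 = 0.8167%
Population std dev = √[1.5883 / 6] = 0.5145%
Sharpe = (r̄ − rf) / σ = (0.8167 − 0.14) / 0.5145 = 0.6767 / 0.5145 = 1.3153

1.315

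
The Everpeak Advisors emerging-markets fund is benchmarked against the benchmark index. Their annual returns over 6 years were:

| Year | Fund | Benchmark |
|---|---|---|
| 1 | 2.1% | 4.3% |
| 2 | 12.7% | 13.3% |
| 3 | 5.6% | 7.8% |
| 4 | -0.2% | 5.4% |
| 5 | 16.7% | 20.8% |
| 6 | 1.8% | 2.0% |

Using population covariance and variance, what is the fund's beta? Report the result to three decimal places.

0.928

r̄p = 6.4500%,  r̄m = 8.9333%
Cov = Σ(rp − r̄p)(rm − r̄m) / 6 = 37.6300
Var(rm) = Σ(rm − r̄m)² / 6 = 40.5322
β = Cov / Var = 37.6300 / 40.5322 = 0.9284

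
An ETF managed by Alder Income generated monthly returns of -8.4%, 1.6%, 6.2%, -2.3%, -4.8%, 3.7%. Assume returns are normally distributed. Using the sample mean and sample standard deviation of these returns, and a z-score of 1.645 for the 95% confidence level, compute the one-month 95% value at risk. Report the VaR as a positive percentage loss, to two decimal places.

9.70

μ = (-8.4 + 1.6 + 6.2 − 2.3 − 4.8 + 3.7) / 6 = -4.00 / 6 = -0.6667%
Σ(r − μ)² = (-8.4 − (-0.6667))² + (1.6 − (-0.6667))² + (6.2 − (-0.6667))² + … = 150.9133
σ = √[150.9133 / 5] = 5.4939%
VaR = −(μ − z·σ) = −(-0.6667 − 1.645 × 5.4939) = −(-9.7042) = 9.7042%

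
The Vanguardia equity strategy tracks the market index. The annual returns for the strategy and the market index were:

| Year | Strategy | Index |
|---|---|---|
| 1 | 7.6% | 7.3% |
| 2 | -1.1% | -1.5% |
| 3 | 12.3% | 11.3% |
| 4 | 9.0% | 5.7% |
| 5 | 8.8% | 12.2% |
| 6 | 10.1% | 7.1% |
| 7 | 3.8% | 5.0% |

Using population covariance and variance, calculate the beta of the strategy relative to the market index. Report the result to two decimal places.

r̄p = 7.2143%,  r̄m = 6.7286%
Cov = Σ(rp − r̄p)(rm − r̄m) / 7 = 15.0996
Var(rm) = Σ(rm − r̄m)² / 7 = 17.5792
β = Cov / Var = 15.0996 / 17.5792 = 0.8589

0.86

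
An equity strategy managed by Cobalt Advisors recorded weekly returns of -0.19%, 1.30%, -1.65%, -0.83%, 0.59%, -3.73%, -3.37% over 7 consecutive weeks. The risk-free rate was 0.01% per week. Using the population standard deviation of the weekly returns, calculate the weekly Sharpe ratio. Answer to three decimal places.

-0.642

μ = (-0.19 + 1.3 − 1.65 − 0.83 + 0.59 − 3.73 − 3.37) / 7 = -7.880 / 7 = -1.1257%
Σ(r − μ)² = (-0.19 − (-1.1257))² + (1.3 − (-1.1257))² + … = 21.8848
population σ = √(21.8848 / 7) = √3.1264 = 1.7682%
Sharpe = (μ − rf) / σ = (-1.1257 − 0.01) / 1.7682 = -1.1357 / 1.7682 = -0.6423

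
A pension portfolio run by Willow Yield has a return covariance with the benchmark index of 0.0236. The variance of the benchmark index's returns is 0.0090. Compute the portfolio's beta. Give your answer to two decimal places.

β = Cov(Rp, Rm) / Var(Rm) = 0.0236 / 0.0090 = 2.6222

2.62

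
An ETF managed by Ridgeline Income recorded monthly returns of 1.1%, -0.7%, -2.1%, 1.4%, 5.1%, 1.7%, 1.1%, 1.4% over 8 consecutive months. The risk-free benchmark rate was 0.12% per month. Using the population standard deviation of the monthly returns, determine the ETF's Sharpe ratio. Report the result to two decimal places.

0.52

Mean return μ = 9.00 / 8 = 1.1250%
Population σ = √[Σ(r − μ)² / 8] = √[30.0150 / 8] = √3.7519 = 1.9370%
Sharpe = (μ − rf) / σ = (1.1250 − 0.12) / 1.9370 = 1.0050 / 1.9370 = 0.5188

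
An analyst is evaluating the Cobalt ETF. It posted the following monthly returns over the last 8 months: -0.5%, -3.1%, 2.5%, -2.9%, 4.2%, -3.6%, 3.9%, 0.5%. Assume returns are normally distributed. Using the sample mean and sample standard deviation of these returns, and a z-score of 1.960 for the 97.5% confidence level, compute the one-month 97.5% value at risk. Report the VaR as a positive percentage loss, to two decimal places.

Mean return μ = 1.00 / 8 = 0.1250%
Σ(r − μ)² = (-0.5 − 0.1250)² + (-3.1 − 0.1250)² + … = 70.4550
sample σ = √(70.4550 / 7) = √10.0650 = 3.1725%
VaR = −(μ − z·σ) = −(0.1250 − 1.960 × 3.1725) = −(-6.0931) = 6.0931%

6.09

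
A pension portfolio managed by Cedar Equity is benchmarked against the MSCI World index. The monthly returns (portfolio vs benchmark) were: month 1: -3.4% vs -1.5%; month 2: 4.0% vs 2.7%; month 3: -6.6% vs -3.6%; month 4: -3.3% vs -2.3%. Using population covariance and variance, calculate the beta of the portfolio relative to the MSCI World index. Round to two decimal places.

1.63

r̄p = -2.3250%,  r̄m = -1.1750%
Cov = Σ(rp − r̄p)(rm − r̄m) / 4 = 9.0806
Var(rm) = Σ(rm − r̄m)² / 4 = 5.5669
β = Cov / Var = 9.0806 / 5.5669 = 1.6312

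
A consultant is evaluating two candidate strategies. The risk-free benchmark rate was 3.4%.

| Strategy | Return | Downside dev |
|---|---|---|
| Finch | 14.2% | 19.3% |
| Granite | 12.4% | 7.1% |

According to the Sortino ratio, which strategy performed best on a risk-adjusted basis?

Granite

Finch: Sortino ratio = (14.2% − 3.4%) / 19.3% = 0.560
Granite: Sortino ratio = (12.4% − 3.4%) / 7.1% = 1.268
Highest: Granite (1.268).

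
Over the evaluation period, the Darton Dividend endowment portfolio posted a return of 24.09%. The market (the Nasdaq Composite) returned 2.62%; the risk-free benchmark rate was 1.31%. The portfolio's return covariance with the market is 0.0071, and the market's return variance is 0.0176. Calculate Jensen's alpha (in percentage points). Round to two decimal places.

22.25

β = Cov / Var = 0.0071 / 0.0176 = 0.4034
E[R] = Rf + β(Rm − Rf) = 1.31% + 0.4034 × (2.62% − 1.31%) = 1.8385%
α = Rp − E[R] = 24.09% − 1.8385% = 22.2515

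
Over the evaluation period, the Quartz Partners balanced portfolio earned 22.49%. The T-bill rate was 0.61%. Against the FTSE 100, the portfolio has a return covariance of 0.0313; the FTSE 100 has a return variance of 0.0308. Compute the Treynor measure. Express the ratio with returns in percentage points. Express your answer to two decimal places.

21.53

β = Cov / Var = 0.0313 / 0.0308 = 1.0162
Treynor = (Rp − Rf) / β = (22.49% − 0.61%) / 1.0162 = 21.88 / 1.0162 = 21.5312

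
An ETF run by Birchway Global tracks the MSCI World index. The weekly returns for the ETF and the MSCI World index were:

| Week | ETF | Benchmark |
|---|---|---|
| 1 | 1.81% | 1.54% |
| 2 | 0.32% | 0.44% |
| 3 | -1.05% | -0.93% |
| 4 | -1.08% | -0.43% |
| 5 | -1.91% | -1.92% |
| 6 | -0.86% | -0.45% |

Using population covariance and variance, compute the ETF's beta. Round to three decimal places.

1.089

r̄p = -0.4617%,  r̄m = -0.2917%
Cov = Σ(rp − r̄p)(rm − r̄m) / 6 = 1.2692
Var(rm) = Σ(rm − r̄m)² / 6 = 1.1656
β = Cov / Var = 1.2692 / 1.1656 = 1.0889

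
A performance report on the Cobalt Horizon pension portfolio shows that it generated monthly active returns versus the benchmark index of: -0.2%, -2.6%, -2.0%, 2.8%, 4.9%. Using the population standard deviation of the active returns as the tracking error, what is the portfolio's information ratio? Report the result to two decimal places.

Mean return r̄ = 2.90 / 5 = 0.5800%
Σ(r − r̄)² = 40.9680; population σ = √(40.9680/5) = 2.8624%
IR = r̄ / tracking error = 0.5800 / 2.8624 = 0.2026

0.20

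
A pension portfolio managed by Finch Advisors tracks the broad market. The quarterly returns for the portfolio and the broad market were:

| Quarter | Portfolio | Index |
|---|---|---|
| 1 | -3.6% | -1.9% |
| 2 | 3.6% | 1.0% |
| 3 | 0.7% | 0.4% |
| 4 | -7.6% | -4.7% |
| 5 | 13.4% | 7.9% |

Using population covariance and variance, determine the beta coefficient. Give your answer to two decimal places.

1.69

r̄p = 1.3000%,  r̄m = 0.5400%
Cov = Σ(rp − r̄p)(rm − r̄m) / 5 = 29.7580
Var(rm) = Σ(rm − r̄m)² / 5 = 17.5624
β = Cov / Var = 29.7580 / 17.5624 = 1.6944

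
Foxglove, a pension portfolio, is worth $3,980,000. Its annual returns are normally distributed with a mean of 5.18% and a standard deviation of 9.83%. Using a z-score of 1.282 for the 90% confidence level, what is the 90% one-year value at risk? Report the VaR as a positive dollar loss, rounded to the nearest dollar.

Return at the 90% tail: μ − z·σ = 5.18% − 1.282 × 9.83% = 5.18 − 12.60206 = -7.42206%
VaR = −(-7.42206%) × $3,980,000 = 7.42206% × $3,980,000 = $295,398

$295,398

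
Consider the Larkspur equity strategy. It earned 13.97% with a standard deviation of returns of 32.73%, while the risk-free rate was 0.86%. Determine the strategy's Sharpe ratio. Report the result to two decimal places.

0.40

Sharpe = (Rp − Rf) / σp = (13.97% − 0.86%) / 32.73% = 13.11% / 32.73% = 0.4005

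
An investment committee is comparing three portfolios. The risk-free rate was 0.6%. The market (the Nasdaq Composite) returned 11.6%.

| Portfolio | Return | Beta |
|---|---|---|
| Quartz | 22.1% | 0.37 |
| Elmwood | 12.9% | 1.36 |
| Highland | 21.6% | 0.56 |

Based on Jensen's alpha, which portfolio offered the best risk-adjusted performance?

Quartz

Quartz: α = 22.1% − [0.6% + 0.37 × (11.6% − 0.6%)] = 17.430
Elmwood: α = 12.9% − [0.6% + 1.36 × (11.6% − 0.6%)] = -2.660
Highland: α = 21.6% − [0.6% + 0.56 × (11.6% − 0.6%)] = 14.840
Highest: Quartz (17.430).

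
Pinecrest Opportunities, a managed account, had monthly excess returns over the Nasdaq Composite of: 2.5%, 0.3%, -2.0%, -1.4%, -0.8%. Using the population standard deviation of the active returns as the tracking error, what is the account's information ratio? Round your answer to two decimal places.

r̄ = (2.5 + 0.3 − 2 − 1.4 − 0.8) / 5 = -0.2800%
Σ(r − r̄)² = (2.5 − (-0.2800))² + (0.3 − (-0.2800))² + (-2 − (-0.2800))² + … = 12.5480
population σ = √(12.5480 / 5) = √2.5096 = 1.5842%
IR = r̄ / tracking error = -0.2800 / 1.5842 = -0.1767

-0.18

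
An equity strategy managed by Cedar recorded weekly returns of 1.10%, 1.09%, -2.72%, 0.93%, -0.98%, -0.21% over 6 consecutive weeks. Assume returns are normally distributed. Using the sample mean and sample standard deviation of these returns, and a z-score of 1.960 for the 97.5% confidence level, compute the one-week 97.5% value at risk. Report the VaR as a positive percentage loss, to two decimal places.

Mean return μ = -0.790 / 6 = -0.1317%
Sample σ = √[Σ(r − μ)² / 5] = √[11.5619 / 5] = √2.3124 = 1.5207%
VaR = −(μ − z·σ) = −(-0.1317 − 1.960 × 1.5207) = −(-3.1123) = 3.1123%

3.11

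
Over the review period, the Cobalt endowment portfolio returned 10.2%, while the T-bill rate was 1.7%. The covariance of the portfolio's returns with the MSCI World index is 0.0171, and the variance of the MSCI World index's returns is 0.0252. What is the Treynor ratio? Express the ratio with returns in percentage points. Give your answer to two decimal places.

β = Cov / Var = 0.0171 / 0.0252 = 0.6786
Treynor = (Rp − Rf) / β = (10.2% − 1.7%) / 0.6786 = 8.50 / 0.6786 = 12.5258

12.53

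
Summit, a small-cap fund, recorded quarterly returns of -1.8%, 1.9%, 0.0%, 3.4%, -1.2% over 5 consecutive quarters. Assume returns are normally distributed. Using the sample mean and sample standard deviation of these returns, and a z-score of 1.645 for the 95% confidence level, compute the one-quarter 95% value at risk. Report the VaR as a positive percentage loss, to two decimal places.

μ = (-1.8 + 1.9 + 0 + 3.4 − 1.2) / 5 = 2.30 / 5 = 0.4600%
Σ(r − μ)² = 18.7920; sample σ = √(18.7920/4) = 2.1675%
VaR = −(μ − z·σ) = −(0.4600 − 1.645 × 2.1675) = −(-3.1055) = 3.1055%

3.11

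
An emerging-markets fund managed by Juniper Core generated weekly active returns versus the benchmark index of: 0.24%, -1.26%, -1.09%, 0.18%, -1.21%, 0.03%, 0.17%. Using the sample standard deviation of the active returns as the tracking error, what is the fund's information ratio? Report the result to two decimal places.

-0.58

Mean return μ = -2.940 / 7 = -0.4200%
Sample std dev = √[3.1248 / 6] = 0.7217%
IR = μ / tracking error = -0.4200 / 0.7217 = -0.5820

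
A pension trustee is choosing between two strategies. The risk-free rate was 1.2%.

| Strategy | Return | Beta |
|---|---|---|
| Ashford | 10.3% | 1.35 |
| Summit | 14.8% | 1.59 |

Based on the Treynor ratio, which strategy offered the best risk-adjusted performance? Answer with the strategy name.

Ashford: Treynor = (10.3% − 1.2%) / 1.35 = 6.741
Summit: Treynor = (14.8% − 1.2%) / 1.59 = 8.553
Highest: Summit (8.553).

Summit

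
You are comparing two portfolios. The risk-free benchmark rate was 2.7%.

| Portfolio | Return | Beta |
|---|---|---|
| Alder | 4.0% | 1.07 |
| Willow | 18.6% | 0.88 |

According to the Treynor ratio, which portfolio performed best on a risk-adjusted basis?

Willow

Alder: Treynor = (4.0% − 2.7%) / 1.07 = 1.215
Willow: Treynor = (18.6% − 2.7%) / 0.88 = 18.068
Highest: Willow (18.068).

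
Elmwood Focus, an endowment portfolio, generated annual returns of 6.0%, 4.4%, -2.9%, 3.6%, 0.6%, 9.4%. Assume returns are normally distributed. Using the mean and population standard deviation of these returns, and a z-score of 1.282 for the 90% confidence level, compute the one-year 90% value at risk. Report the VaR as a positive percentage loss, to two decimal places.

1.48

r̄ = (6 + 4.4 − 2.9 + 3.6 + 0.6 + 9.4) / 6 = 3.5167%
Σ(r − r̄)² = 91.2483; population σ = √(91.2483/6) = 3.8997%
VaR = −(r̄ − z·σ) = −(3.5167 − 1.282 × 3.8997) = −(-1.4827) = 1.4827%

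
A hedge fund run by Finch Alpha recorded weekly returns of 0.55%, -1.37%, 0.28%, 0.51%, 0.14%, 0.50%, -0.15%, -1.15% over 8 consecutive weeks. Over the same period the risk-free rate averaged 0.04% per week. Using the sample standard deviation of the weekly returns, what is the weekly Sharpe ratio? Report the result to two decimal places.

-0.17

r̄ = (0.55 − 1.37 + 0.28 + 0.51 + 0.14 + 0.5 − 0.15 − 1.15) / 8 = -0.690 / 8 = -0.0863%
Σ(r − r̄)² = (0.55 − (-0.0863))² + (-1.37 − (-0.0863))² + (0.28 − (-0.0863))² + … = 4.0730
σ = √[4.0730 / 7] = 0.7628%
Sharpe = (r̄ − rf) / σ = (-0.0863 − 0.04) / 0.7628 = -0.1263 / 0.7628 = -0.1656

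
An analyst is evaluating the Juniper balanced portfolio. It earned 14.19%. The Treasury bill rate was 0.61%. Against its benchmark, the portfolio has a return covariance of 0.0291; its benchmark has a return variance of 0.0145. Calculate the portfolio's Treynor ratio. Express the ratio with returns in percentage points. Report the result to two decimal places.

β = Cov / Var = 0.0291 / 0.0145 = 2.0069
Treynor = (Rp − Rf) / β = (14.19% − 0.61%) / 2.0069 = 13.58 / 2.0069 = 6.7667

6.77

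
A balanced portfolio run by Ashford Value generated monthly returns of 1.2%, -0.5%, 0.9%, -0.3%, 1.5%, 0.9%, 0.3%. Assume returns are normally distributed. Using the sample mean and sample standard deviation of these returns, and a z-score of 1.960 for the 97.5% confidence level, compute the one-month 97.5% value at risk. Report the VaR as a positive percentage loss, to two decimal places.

0.92

r̄ = (1.2 − 0.5 + 0.9 − 0.3 + 1.5 + 0.9 + 0.3) / 7 = 0.5714%
Sample σ = √[Σ(r − r̄)² / 6] = √[3.4543 / 6] = √0.5757 = 0.7587%
VaR = −(r̄ − z·σ) = −(0.5714 − 1.960 × 0.7587) = −(-0.9157) = 0.9157%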